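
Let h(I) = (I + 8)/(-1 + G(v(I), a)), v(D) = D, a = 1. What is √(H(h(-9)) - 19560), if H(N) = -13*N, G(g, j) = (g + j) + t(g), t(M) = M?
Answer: I*√704186/6 ≈ 139.86*I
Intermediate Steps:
G(g, j) = j + 2*g (G(g, j) = (g + j) + g = j + 2*g)
h(I) = (8 + I)/(2*I) (h(I) = (I + 8)/(-1 + (1 + 2*I)) = (8 + I)/((2*I)) = (8 + I)*(1/(2*I)) = (8 + I)/(2*I))
√(H(h(-9)) - 19560) = √(-13*(8 - 9)/(2*(-9)) - 19560) = √(-13*(-1)*(-1)/(2*9) - 19560) = √(-13*1/18 - 19560) = √(-13/18 - 19560) = √(-352093/18) = I*√704186/6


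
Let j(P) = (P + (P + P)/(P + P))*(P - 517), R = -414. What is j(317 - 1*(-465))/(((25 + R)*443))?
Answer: -207495/172327 ≈ -1.2041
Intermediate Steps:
j(P) = (1 + P)*(-517 + P) (j(P) = (P + (2*P)/((2*P)))*(-517 + P) = (P + (2*P)*(1/(2*P)))*(-517 + P) = (P + 1)*(-517 + P) = (1 + P)*(-517 + P))
j(317 - 1*(-465))/(((25 + R)*443)) = (-517 + (317 - 1*(-465))² - 516*(317 - 1*(-465)))/(((25 - 414)*443)) = (-517 + (317 + 465)² - 516*(317 + 465))/((-389*443)) = (-517 + 782² - 516*782)/(-172327) = (-517 + 611524 - 403512)*(-1/172327) = 207495*(-1/172327) = -207495/172327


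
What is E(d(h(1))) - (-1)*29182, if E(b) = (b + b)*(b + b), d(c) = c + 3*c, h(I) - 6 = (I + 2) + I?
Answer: 35582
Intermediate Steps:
h(I) = 8 + 2*I (h(I) = 6 + ((I + 2) + I) = 6 + ((2 + I) + I) = 6 + (2 + 2*I) = 8 + 2*I)
d(c) = 4*c
E(b) = 4*b**2 (E(b) = (2*b)*(2*b) = 4*b**2)
E(d(h(1))) - (-1)*29182 = 4*(4*(8 + 2*1))**2 - (-1)*29182 = 4*(4*(8 + 2))**2 - 1*(-29182) = 4*(4*10)**2 + 29182 = 4*40**2 + 29182 = 4*1600 + 29182 = 6400 + 29182 = 35582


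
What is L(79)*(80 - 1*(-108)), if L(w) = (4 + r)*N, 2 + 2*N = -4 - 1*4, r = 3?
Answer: -6580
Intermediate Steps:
N = -5 (N = -1 + (-4 - 1*4)/2 = -1 + (-4 - 4)/2 = -1 + (1/2)*(-8) = -1 - 4 = -5)
L(w) = -35 (L(w) = (4 + 3)*(-5) = 7*(-5) = -35)
L(79)*(80 - 1*(-108)) = -35*(80 - 1*(-108)) = -35*(80 + 108) = -35*188 = -6580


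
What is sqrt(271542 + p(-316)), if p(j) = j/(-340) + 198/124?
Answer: sqrt(7541578971310)/5270 ≈ 521.10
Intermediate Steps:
p(j) = 99/62 - j/340 (p(j) = j*(-1/340) + 198*(1/124) = -j/340 + 99/62 = 99/62 - j/340)
sqrt(271542 + p(-316)) = sqrt(271542 + (99/62 - 1/340*(-316))) = sqrt(271542 + (99/62 + 79/85)) = sqrt(271542 + 13313/5270) = sqrt(1431039653/5270) = sqrt(7541578971310)/5270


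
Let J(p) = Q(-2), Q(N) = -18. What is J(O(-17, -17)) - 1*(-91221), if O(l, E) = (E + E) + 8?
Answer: 91203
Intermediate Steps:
O(l, E) = 8 + 2*E (O(l, E) = 2*E + 8 = 8 + 2*E)
J(p) = -18
J(O(-17, -17)) - 1*(-91221) = -18 - 1*(-91221) = -18 + 91221 = 91203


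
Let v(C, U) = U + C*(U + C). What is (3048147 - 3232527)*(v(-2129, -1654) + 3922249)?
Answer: -2207877116760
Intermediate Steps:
v(C, U) = U + C*(C + U)
(3048147 - 3232527)*(v(-2129, -1654) + 3922249) = (3048147 - 3232527)*((-1654 + (-2129)² - 2129*(-1654)) + 3922249) = -184380*((-1654 + 4532641 + 3521366) + 3922249) = -184380*(8052353 + 3922249) = -184380*11974602 = -2207877116760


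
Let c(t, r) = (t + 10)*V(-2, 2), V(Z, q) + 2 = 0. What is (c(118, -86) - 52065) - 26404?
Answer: -78725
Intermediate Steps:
V(Z, q) = -2 (V(Z, q) = -2 + 0 = -2)
c(t, r) = -20 - 2*t (c(t, r) = (t + 10)*(-2) = (10 + t)*(-2) = -20 - 2*t)
(c(118, -86) - 52065) - 26404 = ((-20 - 2*118) - 52065) - 26404 = ((-20 - 236) - 52065) - 26404 = (-256 - 52065) - 26404 = -52321 - 26404 = -78725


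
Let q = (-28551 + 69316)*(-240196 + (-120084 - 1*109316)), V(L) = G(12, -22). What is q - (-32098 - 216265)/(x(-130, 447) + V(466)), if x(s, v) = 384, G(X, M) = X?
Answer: -7580659803877/396 ≈ -1.9143e+10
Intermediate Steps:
V(L) = 12
q = -19143080940 (q = 40765*(-240196 + (-120084 - 109316)) = 40765*(-240196 - 229400) = 40765*(-469596) = -19143080940)
q - (-32098 - 216265)/(x(-130, 447) + V(466)) = -19143080940 - (-32098 - 216265)/(384 + 12) = -19143080940 - (-248363)/396 = -19143080940 - 1*(-248363/396) = -19143080940 + 248363/396 = -7580659803877/396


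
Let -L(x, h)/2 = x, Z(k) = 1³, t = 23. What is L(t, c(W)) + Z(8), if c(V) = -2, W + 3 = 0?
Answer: -45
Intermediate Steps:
W = -3 (W = -3 + 0 = -3)
Z(k) = 1
L(x, h) = -2*x
L(t, c(W)) + Z(8) = -2*23 + 1 = -46 + 1 = -45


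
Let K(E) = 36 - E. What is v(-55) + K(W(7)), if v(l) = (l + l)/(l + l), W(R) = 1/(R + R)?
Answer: 517/14 ≈ 36.929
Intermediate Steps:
W(R) = 1/(2*R)
v(l) = 1 (v(l) = (2*l)/((2*l)) = (2*l)*(1/(2*l)) = 1)
v(-55) + K(W(7)) = 1 + (36 - 1/(2*7)) = 1 + (36 - 1*1/14) = 1 + (36 - 1/14) = 1 + 503/14 = 517/14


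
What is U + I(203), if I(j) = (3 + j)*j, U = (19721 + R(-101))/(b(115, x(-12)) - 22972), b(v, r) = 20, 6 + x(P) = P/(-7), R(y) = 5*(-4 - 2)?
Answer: 959787045/22952 ≈ 41817.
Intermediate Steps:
R(y) = -30 (R(y) = 5*(-6) = -30)
x(P) = -6 - P/7 (x(P) = -6 + P/(-7) = -6 + P*(-⅐) = -6 - P/7)
U = -19691/22952 (U = (19721 - 30)/(20 - 22972) = 19691/(-22952) = 19691*(-1/22952) = -19691/22952 ≈ -0.85792)
I(j) = j*(3 + j)
U + I(203) = -19691/22952 + 203*(3 + 203) = -19691/22952 + 203*206 = -19691/22952 + 41818 = 959787045/22952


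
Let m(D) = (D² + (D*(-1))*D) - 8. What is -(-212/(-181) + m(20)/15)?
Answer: -1732/2715 ≈ -0.63794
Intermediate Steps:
m(D) = -8 (m(D) = (D² + (-D)*D) - 8 = (D² - D²) - 8 = 0 - 8 = -8)
-(-212/(-181) + m(20)/15) = -(-212/(-181) - 8/15) = -(-212*(-1/181) - 8*1/15) = -(212/181 - 8/15) = -1*1732/2715 = -1732/2715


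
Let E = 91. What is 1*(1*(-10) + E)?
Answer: 81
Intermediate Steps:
1*(1*(-10) + E) = 1*(1*(-10) + 91) = 1*(-10 + 91) = 1*81 = 81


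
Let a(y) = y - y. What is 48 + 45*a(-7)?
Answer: 48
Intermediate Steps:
a(y) = 0
48 + 45*a(-7) = 48 + 45*0 = 48 + 0 = 48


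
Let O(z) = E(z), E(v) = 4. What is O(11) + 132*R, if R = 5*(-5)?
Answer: -3296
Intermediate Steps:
R = -25
O(z) = 4
O(11) + 132*R = 4 + 132*(-25) = 4 - 3300 = -3296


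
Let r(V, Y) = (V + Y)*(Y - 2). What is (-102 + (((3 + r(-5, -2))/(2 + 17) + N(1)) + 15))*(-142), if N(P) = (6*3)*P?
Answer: 181760/19 ≈ 9566.3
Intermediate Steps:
r(V, Y) = (-2 + Y)*(V + Y) (r(V, Y) = (V + Y)*(-2 + Y) = (-2 + Y)*(V + Y))
N(P) = 18*P
(-102 + (((3 + r(-5, -2))/(2 + 17) + N(1)) + 15))*(-142) = (-102 + (((3 + ((-2)² - 2*(-5) - 2*(-2) - 5*(-2)))/(2 + 17) + 18*1) + 15))*(-142) = (-102 + (((3 + (4 + 10 + 4 + 10))/19 + 18) + 15))*(-142) = (-102 + (((3 + 28)*(1/19) + 18) + 15))*(-142) = (-102 + ((31*(1/19) + 18) + 15))*(-142) = (-102 + ((31/19 + 18) + 15))*(-142) = (-102 + (373/19 + 15))*(-142) = (-102 + 658/19)*(-142) = -1280/19*(-142) = 181760/19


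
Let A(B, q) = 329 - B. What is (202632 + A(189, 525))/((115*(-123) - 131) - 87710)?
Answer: -101386/50993 ≈ -1.9882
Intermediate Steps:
(202632 + A(189, 525))/((115*(-123) - 131) - 87710) = (202632 + (329 - 1*189))/((115*(-123) - 131) - 87710) = (202632 + (329 - 189))/((-14145 - 131) - 87710) = (202632 + 140)/(-14276 - 87710) = 202772/(-101986) = 202772*(-1/101986) = -101386/50993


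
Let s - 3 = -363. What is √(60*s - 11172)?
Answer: 2*I*√8193 ≈ 181.03*I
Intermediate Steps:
s = -360 (s = 3 - 363 = -360)
√(60*s - 11172) = √(60*(-360) - 11172) = √(-21600 - 11172) = √(-32772) = 2*I*√8193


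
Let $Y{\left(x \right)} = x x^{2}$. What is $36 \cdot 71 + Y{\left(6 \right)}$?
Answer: $2772$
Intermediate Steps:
$Y{\left(x \right)} = x^{3}$
$36 \cdot 71 + Y{\left(6 \right)} = 36 \cdot 71 + 6^{3} = 2556 + 216 = 2772$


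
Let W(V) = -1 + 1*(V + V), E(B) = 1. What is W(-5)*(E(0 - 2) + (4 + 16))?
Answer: -231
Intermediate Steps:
W(V) = -1 + 2*V (W(V) = -1 + 1*(2*V) = -1 + 2*V)
W(-5)*(E(0 - 2) + (4 + 16)) = (-1 + 2*(-5))*(1 + (4 + 16)) = (-1 - 10)*(1 + 20) = -11*21 = -231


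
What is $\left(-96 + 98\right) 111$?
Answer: $222$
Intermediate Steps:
$\left(-96 + 98\right) 111 = 2 \cdot 111 = 222$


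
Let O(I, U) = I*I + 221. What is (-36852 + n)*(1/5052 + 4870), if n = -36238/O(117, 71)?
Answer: -485107362212903/2702820 ≈ -1.7948e+8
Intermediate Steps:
O(I, U) = 221 + I² (O(I, U) = I² + 221 = 221 + I²)
n = -18119/6955 (n = -36238/(221 + 117²) = -36238/(221 + 13689) = -36238/13910 = -36238*1/13910 = -18119/6955 ≈ -2.6052)
(-36852 + n)*(1/5052 + 4870) = (-36852 - 18119/6955)*(1/5052 + 4870) = -256323779*(1/5052 + 4870)/6955 = -256323779/6955*24603241/5052 = -485107362212903/2702820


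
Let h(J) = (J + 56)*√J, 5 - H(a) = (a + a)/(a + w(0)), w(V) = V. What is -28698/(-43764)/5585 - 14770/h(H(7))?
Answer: 4783/40736990 - 14770*√3/177 ≈ -144.53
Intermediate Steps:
H(a) = 3 (H(a) = 5 - (a + a)/(a + 0) = 5 - 2*a/a = 5 - 1*2 = 5 - 2 = 3)
h(J) = √J*(56 + J) (h(J) = (56 + J)*√J = √J*(56 + J))
-28698/(-43764)/5585 - 14770/h(H(7)) = -28698/(-43764)/5585 - 14770*√3/(3*(56 + 3)) = -28698*(-1/43764)*(1/5585) - 14770*√3/177 = (4783/7294)*(1/5585) - 14770*√3/177 = 4783/40736990 - 14770*√3/177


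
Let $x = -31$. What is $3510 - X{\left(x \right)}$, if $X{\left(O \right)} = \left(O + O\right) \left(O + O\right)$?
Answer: $-334$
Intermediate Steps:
$X{\left(O \right)} = 4 O^{2}$ ($X{\left(O \right)} = 2 O 2 O = 4 O^{2}$)
$3510 - X{\left(x \right)} = 3510 - 4 \left(-31\right)^{2} = 3510 - 4 \cdot 961 = 3510 - 3844 = -334$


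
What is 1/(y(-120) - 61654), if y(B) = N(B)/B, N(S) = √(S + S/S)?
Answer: -887817600/54737506310519 + 120*I*√119/54737506310519 ≈ -1.622e-5 + 2.3915e-11*I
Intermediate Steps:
N(S) = √(1 + S) (N(S) = √(S + 1) = √(1 + S))
y(B) = √(1 + B)/B
1/(y(-120) - 61654) = 1/(√(1 - 120)/(-120) - 61654) = 1/(-I*√119/120 - 61654) = 1/(-61654 - I*√119/120)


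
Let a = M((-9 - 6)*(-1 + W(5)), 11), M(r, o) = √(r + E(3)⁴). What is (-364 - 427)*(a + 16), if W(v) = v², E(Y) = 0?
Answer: -12656 - 4746*I*√10 ≈ -12656.0 - 15008.0*I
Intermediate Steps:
M(r, o) = √r (M(r, o) = √(r + 0⁴) = √(r + 0) = √r)
a = 6*I*√10 (a = √((-9 - 6)*(-1 + 5²)) = √(-15*(-1 + 25)) = √(-15*24) = √(-360) = 6*I*√10 ≈ 18.974*I)
(-364 - 427)*(a + 16) = (-364 - 427)*(6*I*√10 + 16) = -791*(16 + 6*I*√10) = -12656 - 4746*I*√10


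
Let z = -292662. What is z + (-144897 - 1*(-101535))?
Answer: -336024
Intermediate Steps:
z + (-144897 - 1*(-101535)) = -292662 + (-144897 - 1*(-101535)) = -292662 + (-144897 + 101535) = -292662 - 43362 = -336024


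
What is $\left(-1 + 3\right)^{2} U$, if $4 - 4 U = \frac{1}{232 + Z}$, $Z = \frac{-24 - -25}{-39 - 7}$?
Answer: $\frac{42638}{10671} \approx 3.9957$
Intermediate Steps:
$Z = - \frac{1}{46}$ ($Z = \frac{-24 + \left(-26 + 51\right)}{-46} = \left(-24 + 25\right) \left(- \frac{1}{46}\right) = 1 \left(- \frac{1}{46}\right) = - \frac{1}{46} \approx -0.021739$)
$U = \frac{21319}{21342}$ ($U = 1 - \frac{1}{4 \left(232 - \frac{1}{46}\right)} = 1 - \frac{1}{4 \cdot \frac{10671}{46}} = 1 - \frac{23}{21342} = \frac{21319}{21342} \approx 0.99892$)
$\left(-1 + 3\right)^{2} U = \left(-1 + 3\right)^{2} \cdot \frac{21319}{21342} = 2^{2} \cdot \frac{21319}{21342} = 4 \cdot \frac{21319}{21342} = \frac{42638}{10671}$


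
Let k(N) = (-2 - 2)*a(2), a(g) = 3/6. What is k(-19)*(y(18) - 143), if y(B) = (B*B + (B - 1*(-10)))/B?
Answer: 2222/9 ≈ 246.89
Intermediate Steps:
a(g) = ½ (a(g) = 3*(⅙) = ½)
k(N) = -2 (k(N) = (-2 - 2)*(½) = -4*½ = -2)
y(B) = (10 + B + B²)/B (y(B) = (B² + (B + 10))/B = (B² + (10 + B))/B = (10 + B + B²)/B)
k(-19)*(y(18) - 143) = -2*((1 + 18 + 10/18) - 143) = -2*((1 + 18 + 10*(1/18)) - 143) = -2*((1 + 18 + 5/9) - 143) = -2*(176/9 - 143) = -2*(-1111/9) = 2222/9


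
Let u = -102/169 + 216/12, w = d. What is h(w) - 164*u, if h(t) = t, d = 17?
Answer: -479287/169 ≈ -2836.0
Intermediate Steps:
w = 17
u = 2940/169 (u = -102*1/169 + 216*(1/12) = -102/169 + 18 = 2940/169 ≈ 17.396)
h(w) - 164*u = 17 - 164*2940/169 = 17 - 482160/169 = -479287/169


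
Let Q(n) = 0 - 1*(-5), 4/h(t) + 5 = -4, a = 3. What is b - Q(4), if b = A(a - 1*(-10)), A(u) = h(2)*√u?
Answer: -5 - 4*√13/9 ≈ -6.6025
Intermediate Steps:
h(t) = -4/9 (h(t) = 4/(-5 - 4) = 4/(-9) = 4*(-⅑) = -4/9)
Q(n) = 5 (Q(n) = 0 + 5 = 5)
A(u) = -4*√u/9
b = -4*√13/9 (b = -4*√(3 - 1*(-10))/9 = -4*√(3 + 10)/9 = -4*√13/9 ≈ -1.6025)
b - Q(4) = -4*√13/9 - 1*5 = -4*√13/9 - 5 = -5 - 4*√13/9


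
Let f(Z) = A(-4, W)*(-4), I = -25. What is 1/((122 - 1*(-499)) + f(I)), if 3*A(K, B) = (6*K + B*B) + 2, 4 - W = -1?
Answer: 1/617 ≈ 0.0016207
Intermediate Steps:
W = 5 (W = 4 - 1*(-1) = 4 + 1 = 5)
A(K, B) = ⅔ + 2*K + B²/3 (A(K, B) = ((6*K + B*B) + 2)/3 = ((6*K + B²) + 2)/3 = ((B² + 6*K) + 2)/3 = (2 + B² + 6*K)/3 = ⅔ + 2*K + B²/3)
f(Z) = -4 (f(Z) = (⅔ + 2*(-4) + (⅓)*5²)*(-4) = (⅔ - 8 + (⅓)*25)*(-4) = (⅔ - 8 + 25/3)*(-4) = 1*(-4) = -4)
1/((122 - 1*(-499)) + f(I)) = 1/((122 - 1*(-499)) - 4) = 1/((122 + 499) - 4) = 1/(621 - 4) = 1/617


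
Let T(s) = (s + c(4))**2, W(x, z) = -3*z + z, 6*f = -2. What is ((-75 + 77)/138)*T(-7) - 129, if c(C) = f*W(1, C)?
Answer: -79940/621 ≈ -128.73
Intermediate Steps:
f = -1/3 (f = (1/6)*(-2) = -1/3 ≈ -0.33333)
W(x, z) = -2*z
c(C) = 2*C/3 (c(C) = -(-2)*C/3 = 2*C/3)
T(s) = (8/3 + s)**2 (T(s) = (s + (2/3)*4)**2 = (s + 8/3)**2 = (8/3 + s)**2)
((-75 + 77)/138)*T(-7) - 129 = ((-75 + 77)/138)*((8 + 3*(-7))**2/9) - 129 = (2*(1/138))*((8 - 21)**2/9) - 129 = ((1/9)*(-13)**2)/69 - 129 = ((1/9)*169)/69 - 129 = (1/69)*(169/9) - 129 = 169/621 - 129 = -79940/621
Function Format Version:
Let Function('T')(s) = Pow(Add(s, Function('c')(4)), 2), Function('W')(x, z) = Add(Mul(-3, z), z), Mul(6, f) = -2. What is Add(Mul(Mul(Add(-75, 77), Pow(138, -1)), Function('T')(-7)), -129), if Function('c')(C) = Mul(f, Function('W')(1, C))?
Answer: Rational(-79940, 621) ≈ -128.73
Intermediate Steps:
f = Rational(-1, 3) (f = Mul(Rational(1, 6), -2) = Rational(-1, 3) ≈ -0.33333)
Function('W')(x, z) = Mul(-2, z)
Function('c')(C) = Mul(Rational(2, 3), C) (Function('c')(C) = Mul(Rational(-1, 3), Mul(-2, C)) = Mul(Rational(2, 3), C))
Function('T')(s) = Pow(Add(Rational(8, 3), s), 2) (Function('T')(s) = Pow(Add(s, Mul(Rational(2, 3), 4)), 2) = Pow(Add(s, Rational(8, 3)), 2) = Pow(Add(Rational(8, 3), s), 2))
Add(Mul(Mul(Add(-75, 77), Pow(138, -1)), Function('T')(-7)), -129) = Add(Mul(Mul(Add(-75, 77), Pow(138, -1)), Mul(Rational(1, 9), Pow(Add(8, Mul(3, -7)), 2))), -129) = Add(Mul(Mul(2, Rational(1, 138)), Mul(Rational(1, 9), Pow(Add(8, -21), 2))), -129) = Add(Mul(Rational(1, 69), Mul(Rational(1, 9), Pow(-13, 2))), -129) = Add(Mul(Rational(1, 69), Mul(Rational(1, 9), 169)), -129) = Add(Mul(Rational(1, 69), Rational(169, 9)), -129) = Add(Rational(169, 621), -129) = Rational(-79940, 621)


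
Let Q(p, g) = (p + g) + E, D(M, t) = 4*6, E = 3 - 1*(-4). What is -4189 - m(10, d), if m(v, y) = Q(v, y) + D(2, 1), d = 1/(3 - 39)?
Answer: -152279/36 ≈ -4230.0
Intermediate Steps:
d = -1/36 (d = 1/(-36) = -1/36 ≈ -0.027778)
E = 7 (E = 3 + 4 = 7)
D(M, t) = 24
Q(p, g) = 7 + g + p (Q(p, g) = (p + g) + 7 = (g + p) + 7 = 7 + g + p)
m(v, y) = 31 + v + y (m(v, y) = (7 + y + v) + 24 = (7 + v + y) + 24 = 31 + v + y)
-4189 - m(10, d) = -4189 - (31 + 10 - 1/36) = -4189 - 1*1475/36 = -4189 - 1475/36 = -152279/36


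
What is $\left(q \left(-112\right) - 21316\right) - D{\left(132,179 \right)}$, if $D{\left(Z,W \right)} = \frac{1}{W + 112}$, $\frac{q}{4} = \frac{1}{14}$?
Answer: $- \frac{6212269}{291} \approx -21348.0$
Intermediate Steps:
$q = \frac{2}{7}$ ($q = \frac{4}{14} = 4 \cdot \frac{1}{14} = \frac{2}{7} \approx 0.28571$)
$D{\left(Z,W \right)} = \frac{1}{112 + W}$
$\left(q \left(-112\right) - 21316\right) - D{\left(132,179 \right)} = \left(\frac{2}{7} \left(-112\right) - 21316\right) - \frac{1}{112 + 179} = \left(-32 - 21316\right) - \frac{1}{291} = -21348 - \frac{1}{291} = - \frac{6212269}{291}$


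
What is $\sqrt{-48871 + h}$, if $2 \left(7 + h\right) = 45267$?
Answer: $\frac{i \sqrt{104978}}{2} \approx 162.0 i$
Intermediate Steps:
$h = \frac{45253}{2}$ ($h = -7 + \frac{1}{2} \cdot 45267 = -7 + \frac{45267}{2} = \frac{45253}{2} \approx 22627.0$)
$\sqrt{-48871 + h} = \sqrt{-48871 + \frac{45253}{2}} = \sqrt{- \frac{52489}{2}} = \frac{i \sqrt{104978}}{2}$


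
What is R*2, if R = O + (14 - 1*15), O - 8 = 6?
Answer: 26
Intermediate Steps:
O = 14 (O = 8 + 6 = 14)
R = 13 (R = 14 + (14 - 1*15) = 14 + (14 - 15) = 14 - 1 = 13)
R*2 = 13*2 = 26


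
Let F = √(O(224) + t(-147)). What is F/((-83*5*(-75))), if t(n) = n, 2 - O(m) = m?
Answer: I*√41/10375 ≈ 0.00061717*I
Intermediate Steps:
O(m) = 2 - m
F = 3*I*√41 (F = √((2 - 1*224) - 147) = √((2 - 224) - 147) = √(-222 - 147) = √(-369) = 3*I*√41 ≈ 19.209*I)
F/((-83*5*(-75))) = (3*I*√41)/((-83*5*(-75))) = (3*I*√41)/((-415*(-75))) = (3*I*√41)/31125 = (3*I*√41)*(1/31125) = I*√41/10375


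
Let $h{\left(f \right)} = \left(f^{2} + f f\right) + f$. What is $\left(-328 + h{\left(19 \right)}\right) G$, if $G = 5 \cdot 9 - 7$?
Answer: $15694$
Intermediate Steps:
$G = 38$ ($G = 45 - 7 = 38$)
$h{\left(f \right)} = f + 2 f^{2}$ ($h{\left(f \right)} = \left(f^{2} + f^{2}\right) + f = 2 f^{2} + f = f + 2 f^{2}$)
$\left(-328 + h{\left(19 \right)}\right) G = \left(-328 + 19 \left(1 + 2 \cdot 19\right)\right) 38 = \left(-328 + 19 \left(1 + 38\right)\right) 38 = \left(-328 + 19 \cdot 39\right) 38 = \left(-328 + 741\right) 38 = 413 \cdot 38 = 15694$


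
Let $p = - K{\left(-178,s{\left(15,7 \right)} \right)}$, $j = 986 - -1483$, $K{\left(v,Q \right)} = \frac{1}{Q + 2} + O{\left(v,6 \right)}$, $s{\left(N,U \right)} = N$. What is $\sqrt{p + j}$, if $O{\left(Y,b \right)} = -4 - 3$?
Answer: $\frac{7 \sqrt{14603}}{17} \approx 49.759$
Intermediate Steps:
$O{\left(Y,b \right)} = -7$
$K{\left(v,Q \right)} = -7 + \frac{1}{2 + Q}$ ($K{\left(v,Q \right)} = \frac{1}{Q + 2} - 7 = \frac{1}{2 + Q} - 7 = -7 + \frac{1}{2 + Q}$)
$j = 2469$ ($j = 986 + 1483 = 2469$)
$p = \frac{118}{17}$ ($p = - \frac{-13 - 105}{2 + 15} = - \frac{-13 - 105}{17} = - \frac{-118}{17} = \left(-1\right) \left(- \frac{118}{17}\right) = \frac{118}{17} \approx 6.9412$)
$\sqrt{p + j} = \sqrt{\frac{118}{17} + 2469} = \sqrt{\frac{42091}{17}} = \frac{7 \sqrt{14603}}{17}$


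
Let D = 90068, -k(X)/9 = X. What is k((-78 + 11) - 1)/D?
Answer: 153/22517 ≈ 0.0067949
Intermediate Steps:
k(X) = -9*X
k((-78 + 11) - 1)/D = -9*((-78 + 11) - 1)/90068 = -9*(-67 - 1)*(1/90068) = -9*(-68)*(1/90068) = 612*(1/90068) = 153/22517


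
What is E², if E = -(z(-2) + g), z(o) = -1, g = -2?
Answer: 9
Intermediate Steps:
E = 3 (E = -(-1 - 2) = -1*(-3) = 3)
E² = 3² = 9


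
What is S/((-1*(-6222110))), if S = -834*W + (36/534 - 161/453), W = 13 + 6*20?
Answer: -894410777/50171361774 ≈ -0.017827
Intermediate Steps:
W = 133 (W = 13 + 120 = 133)
S = -4472053885/40317 (S = -834*133 + (36/534 - 161/453) = -110922 + (36*(1/534) - 161*1/453) = -110922 + (6/89 - 161/453) = -110922 - 11611/40317 = -4472053885/40317 ≈ -1.1092e+5)
S/((-1*(-6222110))) = -4472053885/(40317*((-1*(-6222110)))) = -4472053885/40317/6222110 = -4472053885/40317*1/6222110 = -894410777/50171361774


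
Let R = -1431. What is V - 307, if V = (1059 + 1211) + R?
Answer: 532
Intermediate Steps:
V = 839 (V = (1059 + 1211) - 1431 = 2270 - 1431 = 839)
V - 307 = 839 - 307 = 532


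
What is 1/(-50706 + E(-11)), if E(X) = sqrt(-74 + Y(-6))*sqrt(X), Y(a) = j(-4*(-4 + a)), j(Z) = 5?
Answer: -16902/857032559 + sqrt(759)/2571097677 ≈ -1.9711e-5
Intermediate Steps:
Y(a) = 5
E(X) = I*sqrt(69)*sqrt(X) (E(X) = sqrt(-74 + 5)*sqrt(X) = sqrt(-69)*sqrt(X) = (I*sqrt(69))*sqrt(X) = I*sqrt(69)*sqrt(X))
1/(-50706 + E(-11)) = 1/(-50706 + I*sqrt(69)*sqrt(-11)) = 1/(-50706 + I*sqrt(69)*(I*sqrt(11))) = 1/(-50706 - sqrt(759))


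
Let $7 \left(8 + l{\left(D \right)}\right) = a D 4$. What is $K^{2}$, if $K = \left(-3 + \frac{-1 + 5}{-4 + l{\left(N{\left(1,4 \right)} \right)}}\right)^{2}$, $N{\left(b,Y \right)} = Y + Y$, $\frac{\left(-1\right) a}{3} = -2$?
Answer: $\frac{29986576}{531441} \approx 56.425$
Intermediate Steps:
$a = 6$ ($a = \left(-3\right) \left(-2\right) = 6$)
$N{\left(b,Y \right)} = 2 Y$
$l{\left(D \right)} = -8 + \frac{24 D}{7}$ ($l{\left(D \right)} = -8 + \frac{6 D 4}{7} = -8 + \frac{24 D}{7}$)
$K = \frac{5476}{729}$ ($K = \left(-3 + \frac{-1 + 5}{-4 - \left(8 - \frac{24 \cdot 2 \cdot 4}{7}\right)}\right)^{2} = \left(-3 + \frac{4}{-4 + \left(-8 + \frac{24}{7} \cdot 8\right)}\right)^{2} = \left(-3 + \frac{4}{-4 + \left(-8 + \frac{192}{7}\right)}\right)^{2} = \left(-3 + \frac{4}{-4 + \frac{136}{7}}\right)^{2} = \left(-3 + \frac{4}{\frac{108}{7}}\right)^{2} = \left(-3 + 4 \cdot \frac{7}{108}\right)^{2} = \left(-3 + \frac{7}{27}\right)^{2} = \left(- \frac{74}{27}\right)^{2} = \frac{5476}{729} \approx 7.5117$)
$K^{2} = \left(\frac{5476}{729}\right)^{2} = \frac{29986576}{531441}$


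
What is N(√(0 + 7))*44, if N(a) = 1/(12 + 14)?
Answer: 22/13 ≈ 1.6923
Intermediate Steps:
N(a) = 1/26
N(√(0 + 7))*44 = (1/26)*44 = 22/13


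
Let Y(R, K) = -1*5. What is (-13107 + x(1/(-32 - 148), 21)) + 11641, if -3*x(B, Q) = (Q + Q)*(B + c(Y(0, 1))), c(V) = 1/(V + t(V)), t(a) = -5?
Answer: -131807/90 ≈ -1464.5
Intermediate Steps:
Y(R, K) = -5
c(V) = 1/(-5 + V) (c(V) = 1/(V - 5) = 1/(-5 + V))
x(B, Q) = -2*Q*(-1/10 + B)/3 (x(B, Q) = -(Q + Q)*(B + 1/(-5 - 5))/3 = -2*Q*(B + 1/(-10))/3 = -2*Q*(B - 1/10)/3 = -2*Q*(-1/10 + B)/3)
(-13107 + x(1/(-32 - 148), 21)) + 11641 = (-13107 + (1/15)*21*(1 - 10/(-32 - 148))) + 11641 = (-13107 + (1/15)*21*(1 - 10/(-180))) + 11641 = (-13107 + (1/15)*21*(1 - 10*(-1/180))) + 11641 = (-13107 + (1/15)*21*(1 + 1/18)) + 11641 = (-13107 + (1/15)*21*(19/18)) + 11641 = (-13107 + 133/90) + 11641 = -1179497/90 + 11641 = -131807/90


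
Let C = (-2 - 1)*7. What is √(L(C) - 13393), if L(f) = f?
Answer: I*√13414 ≈ 115.82*I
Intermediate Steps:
C = -21 (C = -3*7 = -21)
√(L(C) - 13393) = √(-21 - 13393) = √(-13414) = I*√13414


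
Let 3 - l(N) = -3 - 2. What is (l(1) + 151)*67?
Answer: 10653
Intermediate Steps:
l(N) = 8 (l(N) = 3 - (-3 - 2) = 3 - 1*(-5) = 3 + 5 = 8)
(l(1) + 151)*67 = (8 + 151)*67 = 159*67 = 10653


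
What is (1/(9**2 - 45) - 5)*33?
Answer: -1969/12 ≈ -164.08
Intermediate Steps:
(1/(9**2 - 45) - 5)*33 = (1/(81 - 45) - 5)*33 = (1/36 - 5)*33 = -179/36*33 = -1969/12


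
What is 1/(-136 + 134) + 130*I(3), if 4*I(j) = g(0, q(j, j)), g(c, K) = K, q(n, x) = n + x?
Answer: 389/2 ≈ 194.50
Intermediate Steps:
I(j) = j/2 (I(j) = (j + j)/4 = (2*j)/4 = j/2)
1/(-136 + 134) + 130*I(3) = 1/(-136 + 134) + 130*((½)*3) = 1/(-2) + 130*(3/2) = -½ + 195 = 389/2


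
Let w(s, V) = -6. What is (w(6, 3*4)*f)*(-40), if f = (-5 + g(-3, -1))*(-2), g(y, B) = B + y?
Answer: 4320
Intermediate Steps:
f = 18 (f = (-5 + (-1 - 3))*(-2) = (-5 - 4)*(-2) = -9*(-2) = 18)
(w(6, 3*4)*f)*(-40) = -6*18*(-40) = -108*(-40) = 4320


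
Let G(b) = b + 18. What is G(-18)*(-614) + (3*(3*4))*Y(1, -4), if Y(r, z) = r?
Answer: 36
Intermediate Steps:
G(b) = 18 + b
G(-18)*(-614) + (3*(3*4))*Y(1, -4) = (18 - 18)*(-614) + (3*(3*4))*1 = 0*(-614) + (3*12)*1 = 0 + 36*1 = 0 + 36 = 36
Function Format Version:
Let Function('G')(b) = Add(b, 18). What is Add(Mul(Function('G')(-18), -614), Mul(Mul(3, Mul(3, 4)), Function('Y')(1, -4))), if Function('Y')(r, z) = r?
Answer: 36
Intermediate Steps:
Function('G')(b) = Add(18, b)
Add(Mul(Function('G')(-18), -614), Mul(Mul(3, Mul(3, 4)), Function('Y')(1, -4))) = Add(Mul(Add(18, -18), -614), Mul(Mul(3, Mul(3, 4)), 1)) = Add(Mul(0, -614), Mul(Mul(3, 12), 1)) = Add(0, Mul(36, 1)) = Add(0, 36) = 36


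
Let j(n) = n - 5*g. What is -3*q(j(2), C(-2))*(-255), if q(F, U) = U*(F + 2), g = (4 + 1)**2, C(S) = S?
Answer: 185130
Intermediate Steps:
g = 25 (g = 5**2 = 25)
j(n) = -125 + n (j(n) = n - 5*25 = n - 125 = -125 + n)
q(F, U) = U*(2 + F)
-3*q(j(2), C(-2))*(-255) = -(-6)*(2 + (-125 + 2))*(-255) = -(-6)*(2 - 123)*(-255) = -(-6)*(-121)*(-255) = -3*242*(-255) = -726*(-255) = 185130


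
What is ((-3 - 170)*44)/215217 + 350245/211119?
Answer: 24590546779/15145465941 ≈ 1.6236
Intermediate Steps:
((-3 - 170)*44)/215217 + 350245/211119 = -173*44*(1/215217) + 350245*(1/211119) = -7612*1/215217 + 350245/211119 = -7612/215217 + 350245/211119 = 24590546779/15145465941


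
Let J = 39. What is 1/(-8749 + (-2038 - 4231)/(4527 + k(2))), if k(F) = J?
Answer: -4566/39954203 ≈ -0.00011428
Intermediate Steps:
k(F) = 39
1/(-8749 + (-2038 - 4231)/(4527 + k(2))) = 1/(-8749 + (-2038 - 4231)/(4527 + 39)) = 1/(-8749 - 6269/4566) = 1/(-39954203/4566) = -4566/39954203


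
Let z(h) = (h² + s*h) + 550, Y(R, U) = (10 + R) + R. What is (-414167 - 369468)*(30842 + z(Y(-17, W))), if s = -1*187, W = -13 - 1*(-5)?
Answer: -28568197560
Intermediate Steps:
W = -8 (W = -13 + 5 = -8)
s = -187
Y(R, U) = 10 + 2*R
z(h) = 550 + h² - 187*h (z(h) = (h² - 187*h) + 550 = 550 + h² - 187*h)
(-414167 - 369468)*(30842 + z(Y(-17, W))) = (-414167 - 369468)*(30842 + (550 + (10 + 2*(-17))² - 187*(10 + 2*(-17)))) = -783635*(30842 + (550 + (10 - 34)² - 187*(10 - 34))) = -783635*(30842 + (550 + (-24)² - 187*(-24))) = -783635*(30842 + (550 + 576 + 4488)) = -783635*(30842 + 5614) = -783635*36456 = -28568197560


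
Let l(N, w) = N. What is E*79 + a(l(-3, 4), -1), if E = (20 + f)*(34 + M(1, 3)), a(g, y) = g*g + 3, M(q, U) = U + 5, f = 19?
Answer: 129414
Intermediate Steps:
M(q, U) = 5 + U
a(g, y) = 3 + g² (a(g, y) = g² + 3 = 3 + g²)
E = 1638 (E = (20 + 19)*(34 + (5 + 3)) = 39*(34 + 8) = 39*42 = 1638)
E*79 + a(l(-3, 4), -1) = 1638*79 + (3 + (-3)²) = 129402 + (3 + 9) = 129402 + 12 = 129414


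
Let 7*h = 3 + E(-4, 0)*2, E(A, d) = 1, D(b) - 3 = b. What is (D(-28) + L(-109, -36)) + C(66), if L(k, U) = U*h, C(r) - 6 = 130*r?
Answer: 59747/7 ≈ 8535.3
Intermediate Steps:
C(r) = 6 + 130*r
D(b) = 3 + b
h = 5/7 (h = (3 + 1*2)/7 = (3 + 2)/7 = (1/7)*5 = 5/7 ≈ 0.71429)
L(k, U) = 5*U/7 (L(k, U) = U*(5/7) = 5*U/7)
(D(-28) + L(-109, -36)) + C(66) = ((3 - 28) + (5/7)*(-36)) + (6 + 130*66) = (-25 - 180/7) + (6 + 8580) = -355/7 + 8586 = 59747/7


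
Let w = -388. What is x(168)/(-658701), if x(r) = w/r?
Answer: 97/27665442 ≈ 3.5062e-6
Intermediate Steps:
x(r) = -388/r
x(168)/(-658701) = -388/168/(-658701) = -388*1/168*(-1/658701) = -97/42*(-1/658701) = 97/27665442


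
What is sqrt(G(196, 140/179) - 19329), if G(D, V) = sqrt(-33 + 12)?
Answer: sqrt(-19329 + I*sqrt(21)) ≈ 0.016 + 139.03*I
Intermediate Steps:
G(D, V) = I*sqrt(21) (G(D, V) = sqrt(-21) = I*sqrt(21))
sqrt(G(196, 140/179) - 19329) = sqrt(I*sqrt(21) - 19329) = sqrt(-19329 + I*sqrt(21))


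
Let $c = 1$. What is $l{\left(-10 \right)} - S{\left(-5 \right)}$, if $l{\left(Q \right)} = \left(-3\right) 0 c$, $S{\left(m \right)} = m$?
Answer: $5$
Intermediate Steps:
$l{\left(Q \right)} = 0$ ($l{\left(Q \right)} = \left(-3\right) 0 \cdot 1 = 0 \cdot 1 = 0$)
$l{\left(-10 \right)} - S{\left(-5 \right)} = 0 - -5 = 0 + 5 = 5$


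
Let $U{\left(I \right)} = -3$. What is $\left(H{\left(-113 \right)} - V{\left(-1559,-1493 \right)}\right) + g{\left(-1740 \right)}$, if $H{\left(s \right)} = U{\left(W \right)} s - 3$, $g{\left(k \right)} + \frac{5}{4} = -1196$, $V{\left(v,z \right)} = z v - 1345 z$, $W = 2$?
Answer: $- \frac{17346133}{4} \approx -4.3365 \cdot 10^{6}$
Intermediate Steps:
$V{\left(v,z \right)} = - 1345 z + v z$ ($V{\left(v,z \right)} = v z - 1345 z = - 1345 z + v z$)
$g{\left(k \right)} = - \frac{4789}{4}$ ($g{\left(k \right)} = - \frac{5}{4} - 1196 = - \frac{4789}{4}$)
$H{\left(s \right)} = -3 - 3 s$ ($H{\left(s \right)} = - 3 s - 3 = -3 - 3 s$)
$\left(H{\left(-113 \right)} - V{\left(-1559,-1493 \right)}\right) + g{\left(-1740 \right)} = \left(\left(-3 - -339\right) - - 1493 \left(-1345 - 1559\right)\right) - \frac{4789}{4} = \left(\left(-3 + 339\right) - \left(-1493\right) \left(-2904\right)\right) - \frac{4789}{4} = \left(336 - 4335672\right) - \frac{4789}{4} = -4335336 - \frac{4789}{4} = - \frac{17346133}{4}$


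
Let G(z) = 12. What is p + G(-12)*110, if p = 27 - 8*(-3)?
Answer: 1371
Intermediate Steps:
p = 51 (p = 27 + 24 = 51)
p + G(-12)*110 = 51 + 12*110 = 51 + 1320 = 1371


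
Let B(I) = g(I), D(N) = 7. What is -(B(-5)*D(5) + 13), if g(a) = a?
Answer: 22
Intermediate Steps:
B(I) = I
-(B(-5)*D(5) + 13) = -(-5*7 + 13) = -(-35 + 13) = -1*(-22) = 22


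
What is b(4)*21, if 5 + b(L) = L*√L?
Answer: 63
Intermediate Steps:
b(L) = -5 + L^(3/2) (b(L) = -5 + L*√L = -5 + L^(3/2))
b(4)*21 = (-5 + 4^(3/2))*21 = (-5 + 8)*21 = 3*21 = 63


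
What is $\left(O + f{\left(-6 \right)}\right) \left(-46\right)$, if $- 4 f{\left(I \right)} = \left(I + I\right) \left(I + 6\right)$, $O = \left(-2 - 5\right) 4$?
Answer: $1288$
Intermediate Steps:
$O = -28$ ($O = \left(-7\right) 4 = -28$)
$f{\left(I \right)} = - \frac{I \left(6 + I\right)}{2}$ ($f{\left(I \right)} = - \frac{\left(I + I\right) \left(I + 6\right)}{4} = - \frac{2 I \left(6 + I\right)}{4} = - \frac{I \left(6 + I\right)}{2}$)
$\left(O + f{\left(-6 \right)}\right) \left(-46\right) = \left(-28 - - 3 \left(6 - 6\right)\right) \left(-46\right) = \left(-28 - \left(-3\right) 0\right) \left(-46\right) = \left(-28 + 0\right) \left(-46\right) = \left(-28\right) \left(-46\right) = 1288$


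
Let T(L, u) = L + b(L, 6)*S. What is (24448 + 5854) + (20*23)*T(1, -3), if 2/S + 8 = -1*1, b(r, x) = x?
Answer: 90446/3 ≈ 30149.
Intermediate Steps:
S = -2/9 (S = 2/(-8 - 1*1) = 2/(-8 - 1) = 2/(-9) = 2*(-1/9) = -2/9 ≈ -0.22222)
T(L, u) = -4/3 + L (T(L, u) = L + 6*(-2/9) = L - 4/3 = -4/3 + L)
(24448 + 5854) + (20*23)*T(1, -3) = (24448 + 5854) + (20*23)*(-4/3 + 1) = 30302 + 460*(-1/3) = 30302 - 460/3 = 90446/3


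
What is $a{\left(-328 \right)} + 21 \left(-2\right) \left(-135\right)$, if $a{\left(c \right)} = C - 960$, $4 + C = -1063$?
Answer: $3643$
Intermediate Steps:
$C = -1067$ ($C = -4 - 1063 = -1067$)
$a{\left(c \right)} = -2027$ ($a{\left(c \right)} = -1067 - 960 = -2027$)
$a{\left(-328 \right)} + 21 \left(-2\right) \left(-135\right) = -2027 + 21 \left(-2\right) \left(-135\right) = -2027 - -5670 = -2027 + 5670 = 3643$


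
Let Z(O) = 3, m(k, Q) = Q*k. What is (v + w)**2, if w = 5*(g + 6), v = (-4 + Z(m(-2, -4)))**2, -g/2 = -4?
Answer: 5041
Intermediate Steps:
g = 8 (g = -2*(-4) = 8)
v = 1 (v = (-4 + 3)**2 = (-1)**2 = 1)
w = 70 (w = 5*(8 + 6) = 5*14 = 70)
(v + w)**2 = (1 + 70)**2 = 71**2 = 5041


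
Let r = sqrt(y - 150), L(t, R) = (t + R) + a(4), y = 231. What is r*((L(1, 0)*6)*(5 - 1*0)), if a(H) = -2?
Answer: -270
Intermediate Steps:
L(t, R) = -2 + R + t (L(t, R) = (t + R) - 2 = (R + t) - 2 = -2 + R + t)
r = 9 (r = sqrt(231 - 150) = sqrt(81) = 9)
r*((L(1, 0)*6)*(5 - 1*0)) = 9*(((-2 + 0 + 1)*6)*(5 - 1*0)) = 9*((-1*6)*(5 + 0)) = 9*(-6*5) = 9*(-30) = -270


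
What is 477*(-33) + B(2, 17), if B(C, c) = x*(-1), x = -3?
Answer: -15738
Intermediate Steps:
B(C, c) = 3 (B(C, c) = -3*(-1) = 3)
477*(-33) + B(2, 17) = 477*(-33) + 3 = -15741 + 3 = -15738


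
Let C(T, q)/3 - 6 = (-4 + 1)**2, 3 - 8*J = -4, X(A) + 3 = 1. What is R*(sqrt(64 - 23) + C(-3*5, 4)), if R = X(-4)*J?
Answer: -315/4 - 7*sqrt(41)/4 ≈ -89.955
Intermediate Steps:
X(A) = -2 (X(A) = -3 + 1 = -2)
J = 7/8 (J = 3/8 - 1/8*(-4) = 3/8 + 1/2 = 7/8 ≈ 0.87500)
R = -7/4 (R = -2*7/8 = -7/4 ≈ -1.7500)
C(T, q) = 45 (C(T, q) = 18 + 3*(-4 + 1)**2 = 18 + 3*(-3)**2 = 18 + 3*9 = 18 + 27 = 45)
R*(sqrt(64 - 23) + C(-3*5, 4)) = -7*(sqrt(64 - 23) + 45)/4 = -7*(sqrt(41) + 45)/4 = -7*(45 + sqrt(41))/4 = -315/4 - 7*sqrt(41)/4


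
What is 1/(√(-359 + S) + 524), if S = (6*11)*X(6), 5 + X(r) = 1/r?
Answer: 262/137627 - I*√678/275254 ≈ 0.0019037 - 9.4598e-5*I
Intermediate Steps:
X(r) = -5 + 1/r
S = -319 (S = (6*11)*(-5 + 1/6) = 66*(-5 + ⅙) = 66*(-29/6) = -319)
1/(√(-359 + S) + 524) = 1/(√(-359 - 319) + 524) = 1/(√(-678) + 524) = 1/(I*√678 + 524) = 1/(524 + I*√678)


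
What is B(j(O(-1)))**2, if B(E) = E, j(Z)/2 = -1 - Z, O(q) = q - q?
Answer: 4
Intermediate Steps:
O(q) = 0
j(Z) = -2 - 2*Z (j(Z) = 2*(-1 - Z) = -2 - 2*Z)
B(j(O(-1)))**2 = (-2 - 2*0)**2 = (-2 + 0)**2 = (-2)**2 = 4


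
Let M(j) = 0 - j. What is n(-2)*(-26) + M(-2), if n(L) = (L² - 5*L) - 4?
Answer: -258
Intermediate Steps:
n(L) = -4 + L² - 5*L
M(j) = -j
n(-2)*(-26) + M(-2) = (-4 + (-2)² - 5*(-2))*(-26) - 1*(-2) = (-4 + 4 + 10)*(-26) + 2 = 10*(-26) + 2 = -260 + 2 = -258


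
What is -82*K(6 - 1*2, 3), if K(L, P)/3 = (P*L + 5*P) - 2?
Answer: -6150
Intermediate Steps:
K(L, P) = -6 + 15*P + 3*L*P (K(L, P) = 3*((P*L + 5*P) - 2) = 3*((L*P + 5*P) - 2) = 3*((5*P + L*P) - 2) = 3*(-2 + 5*P + L*P) = -6 + 15*P + 3*L*P)
-82*K(6 - 1*2, 3) = -82*(-6 + 15*3 + 3*(6 - 1*2)*3) = -82*(-6 + 45 + 3*(6 - 2)*3) = -82*(-6 + 45 + 3*4*3) = -82*(-6 + 45 + 36) = -82*75 = -6150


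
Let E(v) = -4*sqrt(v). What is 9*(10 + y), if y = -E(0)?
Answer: 90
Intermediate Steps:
y = 0 (y = -(-4)*sqrt(0) = -(-4)*0 = -1*0 = 0)
9*(10 + y) = 9*(10 + 0) = 9*10 = 90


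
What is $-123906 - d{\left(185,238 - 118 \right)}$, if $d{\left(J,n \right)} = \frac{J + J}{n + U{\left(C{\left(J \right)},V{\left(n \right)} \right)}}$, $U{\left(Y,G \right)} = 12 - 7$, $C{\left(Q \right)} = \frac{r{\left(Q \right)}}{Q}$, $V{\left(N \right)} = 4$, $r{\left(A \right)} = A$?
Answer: $- \frac{3097724}{25} \approx -1.2391 \cdot 10^{5}$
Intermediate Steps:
$C{\left(Q \right)} = 1$ ($C{\left(Q \right)} = \frac{Q}{Q} = 1$)
$U{\left(Y,G \right)} = 5$
$d{\left(J,n \right)} = \frac{2 J}{5 + n}$ ($d{\left(J,n \right)} = \frac{J + J}{n + 5} = \frac{2 J}{5 + n}$)
$-123906 - d{\left(185,238 - 118 \right)} = -123906 - 2 \cdot 185 \frac{1}{5 + \left(238 - 118\right)} = -123906 - 2 \cdot 185 \frac{1}{5 + 120} = -123906 - 2 \cdot 185 \cdot \frac{1}{125} = -123906 - \frac{74}{25} = - \frac{3097724}{25}$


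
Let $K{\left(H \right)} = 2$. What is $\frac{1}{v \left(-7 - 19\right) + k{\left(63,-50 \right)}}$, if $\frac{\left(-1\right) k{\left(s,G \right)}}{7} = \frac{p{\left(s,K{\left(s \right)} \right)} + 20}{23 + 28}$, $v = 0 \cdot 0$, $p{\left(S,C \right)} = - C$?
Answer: $- \frac{17}{42} \approx -0.40476$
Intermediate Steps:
$v = 0$
$k{\left(s,G \right)} = - \frac{42}{17}$ ($k{\left(s,G \right)} = - 7 \frac{\left(-1\right) 2 + 20}{23 + 28} = - 7 \frac{-2 + 20}{51} = - 7 \cdot 18 \cdot \frac{1}{51} = \left(-7\right) \frac{6}{17} = - \frac{42}{17}$)
$\frac{1}{v \left(-7 - 19\right) + k{\left(63,-50 \right)}} = \frac{1}{0 \left(-7 - 19\right) - \frac{42}{17}} = \frac{1}{0 \left(-26\right) - \frac{42}{17}} = \frac{1}{0 - \frac{42}{17}} = \frac{1}{- \frac{42}{17}} = - \frac{17}{42}$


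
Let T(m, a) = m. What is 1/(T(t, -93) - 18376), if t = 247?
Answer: -1/18129 ≈ -5.5160e-5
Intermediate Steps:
1/(T(t, -93) - 18376) = 1/(247 - 18376) = 1/(-18129) = -1/18129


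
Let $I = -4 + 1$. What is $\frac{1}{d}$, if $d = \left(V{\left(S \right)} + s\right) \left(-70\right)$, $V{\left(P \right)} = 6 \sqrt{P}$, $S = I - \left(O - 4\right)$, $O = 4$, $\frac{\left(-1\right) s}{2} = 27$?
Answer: $\frac{1}{3920} + \frac{i \sqrt{3}}{35280} \approx 0.0002551 + 4.9094 \cdot 10^{-5} i$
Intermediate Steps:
$s = -54$ ($s = \left(-2\right) 27 = -54$)
$I = -3$
$S = -3$ ($S = -3 - \left(4 - 4\right) = -3 - 0 = -3 + 0 = -3$)
$d = 3780 - 420 i \sqrt{3}$ ($d = \left(6 \sqrt{-3} - 54\right) \left(-70\right) = \left(6 i \sqrt{3} - 54\right) \left(-70\right) = \left(-54 + 6 i \sqrt{3}\right) \left(-70\right) = 3780 - 420 i \sqrt{3} \approx 3780.0 - 727.46 i$)
$\frac{1}{d} = \frac{1}{3780 - 420 i \sqrt{3}}$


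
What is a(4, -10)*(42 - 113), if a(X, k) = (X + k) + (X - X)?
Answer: 426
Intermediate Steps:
a(X, k) = X + k (a(X, k) = (X + k) + 0 = X + k)
a(4, -10)*(42 - 113) = (4 - 10)*(42 - 113) = -6*(-71) = 426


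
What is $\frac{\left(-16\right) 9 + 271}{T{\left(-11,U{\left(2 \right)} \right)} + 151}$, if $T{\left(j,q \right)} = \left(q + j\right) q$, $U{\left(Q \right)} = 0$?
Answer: $\frac{127}{151} \approx 0.84106$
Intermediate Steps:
$T{\left(j,q \right)} = q \left(j + q\right)$ ($T{\left(j,q \right)} = \left(j + q\right) q = q \left(j + q\right)$)
$\frac{\left(-16\right) 9 + 271}{T{\left(-11,U{\left(2 \right)} \right)} + 151} = \frac{\left(-16\right) 9 + 271}{0 \left(-11 + 0\right) + 151} = \frac{-144 + 271}{0 \left(-11\right) + 151} = \frac{127}{0 + 151} = \frac{127}{151}$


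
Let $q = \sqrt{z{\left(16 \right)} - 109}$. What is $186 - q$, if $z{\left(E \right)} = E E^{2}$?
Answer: $186 - 3 \sqrt{443} \approx 122.86$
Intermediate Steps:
$z{\left(E \right)} = E^{3}$
$q = 3 \sqrt{443}$ ($q = \sqrt{16^{3} - 109} = \sqrt{4096 - 109} = \sqrt{3987} = 3 \sqrt{443} \approx 63.143$)
$186 - q = 186 - 3 \sqrt{443}$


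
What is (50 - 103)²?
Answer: 2809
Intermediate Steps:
(50 - 103)² = (-53)² = 2809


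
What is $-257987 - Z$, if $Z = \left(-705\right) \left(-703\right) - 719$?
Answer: $-752883$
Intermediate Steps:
$Z = 494896$ ($Z = 495615 - 719 = 494896$)
$-257987 - Z = -257987 - 494896 = -752883$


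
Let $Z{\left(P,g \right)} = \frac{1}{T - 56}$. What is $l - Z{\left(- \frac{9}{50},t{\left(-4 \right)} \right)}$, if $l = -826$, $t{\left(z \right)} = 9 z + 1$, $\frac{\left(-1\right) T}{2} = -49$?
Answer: $- \frac{34693}{42} \approx -826.02$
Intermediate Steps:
$T = 98$ ($T = \left(-2\right) \left(-49\right) = 98$)
$t{\left(z \right)} = 1 + 9 z$
$Z{\left(P,g \right)} = \frac{1}{42}$ ($Z{\left(P,g \right)} = \frac{1}{98 - 56} = \frac{1}{42}$)
$l - Z{\left(- \frac{9}{50},t{\left(-4 \right)} \right)} = -826 - \frac{1}{42} = - \frac{34693}{42}$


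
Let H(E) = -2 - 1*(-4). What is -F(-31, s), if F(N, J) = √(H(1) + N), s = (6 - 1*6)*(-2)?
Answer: -I*√29 ≈ -5.3852*I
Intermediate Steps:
H(E) = 2 (H(E) = -2 + 4 = 2)
s = 0 (s = (6 - 6)*(-2) = 0*(-2) = 0)
F(N, J) = √(2 + N)
-F(-31, s) = -√(2 - 31) = -√(-29) = -I*√29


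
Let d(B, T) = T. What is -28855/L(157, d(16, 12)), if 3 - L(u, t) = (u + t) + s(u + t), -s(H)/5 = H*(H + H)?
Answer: -28855/285444 ≈ -0.10109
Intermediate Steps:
s(H) = -10*H**2 (s(H) = -5*H*(H + H) = -5*H*2*H = -10*H**2)
L(u, t) = 3 - t - u + 10*(t + u)**2 (L(u, t) = 3 - ((u + t) - 10*(u + t)**2) = 3 - ((t + u) - 10*(t + u)**2) = 3 - (t + u - 10*(t + u)**2) = 3 + (-t - u + 10*(t + u)**2) = 3 - t - u + 10*(t + u)**2)
-28855/L(157, d(16, 12)) = -28855/(3 - 1*12 - 1*157 + 10*(12 + 157)**2) = -28855/(3 - 12 - 157 + 10*169**2) = -28855/(3 - 12 - 157 + 10*28561) = -28855/(3 - 12 - 157 + 285610) = -28855/285444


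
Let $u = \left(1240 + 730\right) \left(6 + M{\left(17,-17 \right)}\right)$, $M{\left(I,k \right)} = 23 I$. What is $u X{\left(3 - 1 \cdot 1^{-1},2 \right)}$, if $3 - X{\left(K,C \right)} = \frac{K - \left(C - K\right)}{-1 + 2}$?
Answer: $782090$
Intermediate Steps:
$X{\left(K,C \right)} = 3 + C - 2 K$ ($X{\left(K,C \right)} = 3 - \frac{K - \left(C - K\right)}{-1 + 2} = 3 - \frac{- C + 2 K}{1} = 3 - \left(- C + 2 K\right) 1 = 3 - \left(- C + 2 K\right) = 3 + \left(C - 2 K\right) = 3 + C - 2 K$)
$u = 782090$ ($u = \left(1240 + 730\right) \left(6 + 23 \cdot 17\right) = 1970 \left(6 + 391\right) = 1970 \cdot 397 = 782090$)
$u X{\left(3 - 1 \cdot 1^{-1},2 \right)} = 782090 \left(3 + 2 - 2 \left(3 - 1 \cdot 1^{-1}\right)\right) = 782090 \left(3 + 2 - 2 \left(3 - 1 \cdot 1\right)\right) = 782090 \left(3 + 2 - 2 \left(3 - 1\right)\right) = 782090 \left(3 + 2 - 4\right) = 782090 \cdot 1 = 782090$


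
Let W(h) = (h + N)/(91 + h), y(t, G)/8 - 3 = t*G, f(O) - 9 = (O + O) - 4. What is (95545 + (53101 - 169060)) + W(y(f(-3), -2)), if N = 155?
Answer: -2674039/131 ≈ -20413.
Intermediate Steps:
f(O) = 5 + 2*O (f(O) = 9 + ((O + O) - 4) = 9 + (2*O - 4) = 9 + (-4 + 2*O) = 5 + 2*O)
y(t, G) = 24 + 8*G*t (y(t, G) = 24 + 8*(t*G) = 24 + 8*(G*t) = 24 + 8*G*t)
W(h) = (155 + h)/(91 + h) (W(h) = (h + 155)/(91 + h) = (155 + h)/(91 + h))
(95545 + (53101 - 169060)) + W(y(f(-3), -2)) = (95545 + (53101 - 169060)) + (155 + (24 + 8*(-2)*(5 + 2*(-3))))/(91 + (24 + 8*(-2)*(5 + 2*(-3)))) = (95545 - 115959) + (155 + (24 + 8*(-2)*(5 - 6)))/(91 + (24 + 8*(-2)*(5 - 6))) = -20414 + (155 + (24 + 8*(-2)*(-1)))/(91 + (24 + 8*(-2)*(-1))) = -20414 + (155 + (24 + 16))/(91 + (24 + 16)) = -20414 + (155 + 40)/(91 + 40) = -20414 + 195/131 = -2674039/131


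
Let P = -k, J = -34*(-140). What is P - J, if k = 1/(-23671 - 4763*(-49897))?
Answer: -6753351378481/1418771298 ≈ -4760.0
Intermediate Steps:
k = 1/1418771298 (k = -1/49897/(-28434) = -1/28434*(-1/49897) = 1/1418771298 ≈ 7.0484e-10)
J = 4760
P = -1/1418771298 (P = -1*1/1418771298 = -1/1418771298 ≈ -7.0484e-10)
P - J = -1/1418771298 - 1*4760 = -1/1418771298 - 4760 = -6753351378481/1418771298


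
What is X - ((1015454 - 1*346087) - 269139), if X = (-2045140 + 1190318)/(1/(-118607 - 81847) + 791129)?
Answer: -63470317752234008/158584972565 ≈ -4.0023e+5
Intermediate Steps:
X = -171352489188/158584972565 (X = -854822/(1/(-200454) + 791129) = -854822/(-1/200454 + 791129) = -854822/158584972565/200454 = -854822*200454/158584972565 = -171352489188/158584972565 ≈ -1.0805)
X - ((1015454 - 1*346087) - 269139) = -171352489188/158584972565 - ((1015454 - 1*346087) - 269139) = -171352489188/158584972565 - ((1015454 - 346087) - 269139) = -171352489188/158584972565 - (669367 - 269139) = -171352489188/158584972565 - 1*400228 = -171352489188/158584972565 - 400228 = -63470317752234008/158584972565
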